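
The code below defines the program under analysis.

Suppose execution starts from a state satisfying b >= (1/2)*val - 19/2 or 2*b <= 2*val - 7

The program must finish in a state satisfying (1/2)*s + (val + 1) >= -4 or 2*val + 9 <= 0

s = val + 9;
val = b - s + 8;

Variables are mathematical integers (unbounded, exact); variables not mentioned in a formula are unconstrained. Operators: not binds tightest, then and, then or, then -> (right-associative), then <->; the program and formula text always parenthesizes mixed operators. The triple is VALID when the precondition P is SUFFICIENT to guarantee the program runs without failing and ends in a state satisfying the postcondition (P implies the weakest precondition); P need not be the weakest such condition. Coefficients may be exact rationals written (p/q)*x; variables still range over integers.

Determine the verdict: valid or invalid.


Working backward. After the program, the postcondition (1/2)*s + (val + 1) >= -4 or 2*val + 9 <= 0 must hold; in canonical form it is (1/2)*s + val >= -5 or 2*val <= -9.
Before val := b - s + 8: b >= (1/2)*s - 13 or 2*b <= 2*s - 25
Before s := val + 9: b >= (1/2)*val - 17/2 or 2*b <= 2*val - 7
The weakest precondition is b >= (1/2)*val - 17/2 or 2*b <= 2*val - 7.
Check whether b >= (1/2)*val - 19/2 or 2*b <= 2*val - 7 implies it.
Countermodel: at the initial state b = -15, val = -12, the precondition holds but the weakest precondition fails.
Answer: invalid


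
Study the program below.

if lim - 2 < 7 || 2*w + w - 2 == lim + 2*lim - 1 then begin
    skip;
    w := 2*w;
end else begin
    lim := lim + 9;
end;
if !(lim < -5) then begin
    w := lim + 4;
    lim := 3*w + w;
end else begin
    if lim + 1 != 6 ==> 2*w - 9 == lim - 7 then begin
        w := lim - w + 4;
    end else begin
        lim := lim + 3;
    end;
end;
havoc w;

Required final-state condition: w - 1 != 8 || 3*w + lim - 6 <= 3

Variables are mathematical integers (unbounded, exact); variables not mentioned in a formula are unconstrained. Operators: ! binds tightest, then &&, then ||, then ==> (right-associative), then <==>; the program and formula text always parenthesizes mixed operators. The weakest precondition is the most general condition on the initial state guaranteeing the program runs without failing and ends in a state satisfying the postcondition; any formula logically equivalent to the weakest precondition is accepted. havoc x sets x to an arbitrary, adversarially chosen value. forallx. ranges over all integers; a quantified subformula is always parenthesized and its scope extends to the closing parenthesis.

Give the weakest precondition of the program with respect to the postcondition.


Working backward. After the program, the postcondition w - 1 != 8 || 3*w + lim - 6 <= 3 must hold; in canonical form it is w != 9 || lim + 3*w <= 9.
Before havoc w: forall w_1. (w_1 != 9 || lim + 3*w_1 <= 9)
Then branch requires forall w_1. (w_1 != 9 || 4*lim + 3*w_1 <= -7); else branch requires ((lim != 5 ==> 2*w == lim + 2) ==> (forall w_1. (w_1 != 9 || lim + 3*w_1 <= 9))) && ((!(lim != 5 ==> 2*w == lim + 2)) ==> (forall w_1. (w_1 != 9 || lim + 3*w_1 <= 6))).
Before the if: ((!(lim < -5)) ==> (forall w_1. (w_1 != 9 || 4*lim + 3*w_1 <= -7))) && (lim < -5 ==> (((lim != 5 ==> 2*w == lim + 2) ==> (forall w_1. (w_1 != 9 || lim + 3*w_1 <= 9))) && ((!(lim != 5 ==> 2*w == lim + 2)) ==> (forall w_1. (w_1 != 9 || lim + 3*w_1 <= 6)))))
Then branch requires ((!(lim < -5)) ==> (forall w_1. (w_1 != 9 || 4*lim + 3*w_1 <= -7))) && (lim < -5 ==> (((lim != 5 ==> 4*w == lim + 2) ==> (forall w_1. (w_1 != 9 || lim + 3*w_1 <= 9))) && ((!(lim != 5 ==> 4*w == lim + 2)) ==> (forall w_1. (w_1 != 9 || lim + 3*w_1 <= 6))))); else branch requires ((!(lim < -14)) ==> (forall w_1. (w_1 != 9 || 4*lim + 3*w_1 <= -43))) && (lim < -14 ==> (((lim != -4 ==> 2*w == lim + 11) ==> (forall w_1. (w_1 != 9 || lim + 3*w_1 <= 0))) && ((!(lim != -4 ==> 2*w == lim + 11)) ==> (forall w_1. (w_1 != 9 || lim + 3*w_1 <= -3))))).
Before the if: ((lim < 9 || 3*w == 3*lim + 1) ==> (((!(lim < -5)) ==> (forall w_1. (w_1 != 9 || 4*lim + 3*w_1 <= -7))) && (lim < -5 ==> (((lim != 5 ==> 4*w == lim + 2) ==> (forall w_1. (w_1 != 9 || lim + 3*w_1 <= 9))) && ((!(lim != 5 ==> 4*w == lim + 2)) ==> (forall w_1. (w_1 != 9 || lim + 3*w_1 <= 6))))))) && ((!(lim < 9 || 3*w == 3*lim + 1)) ==> (((!(lim < -14)) ==> (forall w_1. (w_1 != 9 || 4*lim + 3*w_1 <= -43))) && (lim < -14 ==> (((lim != -4 ==> 2*w == lim + 11) ==> (forall w_1. (w_1 != 9 || lim + 3*w_1 <= 0))) && ((!(lim != -4 ==> 2*w == lim + 11)) ==> (forall w_1. (w_1 != 9 || lim + 3*w_1 <= -3)))))))
Answer: WP = ((lim < 9 || 3*w == 3*lim + 1) ==> (((!(lim < -5)) ==> (forall w_1. (w_1 != 9 || 4*lim + 3*w_1 <= -7))) && (lim < -5 ==> (((lim != 5 ==> 4*w == lim + 2) ==> (forall w_1. (w_1 != 9 || lim + 3*w_1 <= 9))) && ((!(lim != 5 ==> 4*w == lim + 2)) ==> (forall w_1. (w_1 != 9 || lim + 3*w_1 <= 6))))))) && ((!(lim < 9 || 3*w == 3*lim + 1)) ==> (((!(lim < -14)) ==> (forall w_1. (w_1 != 9 || 4*lim + 3*w_1 <= -43))) && (lim < -14 ==> (((lim != -4 ==> 2*w == lim + 11) ==> (forall w_1. (w_1 != 9 || lim + 3*w_1 <= 0))) && ((!(lim != -4 ==> 2*w == lim + 11)) ==> (forall w_1. (w_1 != 9 || lim + 3*w_1 <= -3)))))))


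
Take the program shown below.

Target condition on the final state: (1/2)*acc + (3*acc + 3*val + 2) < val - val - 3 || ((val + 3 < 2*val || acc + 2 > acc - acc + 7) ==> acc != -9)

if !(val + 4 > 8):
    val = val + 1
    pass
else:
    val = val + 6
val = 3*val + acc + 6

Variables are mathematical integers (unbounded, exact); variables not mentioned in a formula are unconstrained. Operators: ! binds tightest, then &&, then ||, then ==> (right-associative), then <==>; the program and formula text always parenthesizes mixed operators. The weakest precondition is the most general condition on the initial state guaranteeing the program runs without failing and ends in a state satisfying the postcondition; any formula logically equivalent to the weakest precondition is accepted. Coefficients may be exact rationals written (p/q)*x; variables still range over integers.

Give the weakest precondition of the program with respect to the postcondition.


Working backward. After the program, the postcondition (1/2)*acc + (3*acc + 3*val + 2) < val - val - 3 || ((val + 3 < 2*val || acc + 2 > acc - acc + 7) ==> acc != -9) must hold; in canonical form it is (7/2)*acc + 3*val < -5 || ((val > 3 || acc > 5) ==> acc != -9).
Before val := 3*val + acc + 6: (13/2)*acc + 9*val < -23 || ((acc + 3*val > -3 || acc > 5) ==> acc != -9)
Then branch requires (13/2)*acc + 9*val < -32 || ((acc + 3*val > -6 || acc > 5) ==> acc != -9); else branch requires (13/2)*acc + 9*val < -77 || ((acc + 3*val > -21 || acc > 5) ==> acc != -9).
Before the if: ((!(val > 4)) ==> ((13/2)*acc + 9*val < -32 || ((acc + 3*val > -6 || acc > 5) ==> acc != -9))) && (val > 4 ==> ((13/2)*acc + 9*val < -77 || ((acc + 3*val > -21 || acc > 5) ==> acc != -9)))
Answer: WP = ((!(val > 4)) ==> ((13/2)*acc + 9*val < -32 || ((acc + 3*val > -6 || acc > 5) ==> acc != -9))) && (val > 4 ==> ((13/2)*acc + 9*val < -77 || ((acc + 3*val > -21 || acc > 5) ==> acc != -9)))


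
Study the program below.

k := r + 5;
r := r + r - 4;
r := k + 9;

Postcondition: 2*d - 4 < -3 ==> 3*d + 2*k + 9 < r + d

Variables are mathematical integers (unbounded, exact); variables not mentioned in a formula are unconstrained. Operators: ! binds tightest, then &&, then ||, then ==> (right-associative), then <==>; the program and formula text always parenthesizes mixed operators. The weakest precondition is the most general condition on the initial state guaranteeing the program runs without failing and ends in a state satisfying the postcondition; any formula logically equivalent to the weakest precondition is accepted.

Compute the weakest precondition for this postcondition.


Working backward. After the program, the postcondition 2*d - 4 < -3 ==> 3*d + 2*k + 9 < r + d must hold; in canonical form it is 2*d < 1 ==> 2*d + 2*k < r - 9.
Before r := k + 9: 2*d < 1 ==> 2*d + k < 0
Before r := r + r - 4: 2*d < 1 ==> 2*d + k < 0
Before k := r + 5: 2*d < 1 ==> 2*d + r < -5
Answer: WP = 2*d < 1 ==> 2*d + r < -5


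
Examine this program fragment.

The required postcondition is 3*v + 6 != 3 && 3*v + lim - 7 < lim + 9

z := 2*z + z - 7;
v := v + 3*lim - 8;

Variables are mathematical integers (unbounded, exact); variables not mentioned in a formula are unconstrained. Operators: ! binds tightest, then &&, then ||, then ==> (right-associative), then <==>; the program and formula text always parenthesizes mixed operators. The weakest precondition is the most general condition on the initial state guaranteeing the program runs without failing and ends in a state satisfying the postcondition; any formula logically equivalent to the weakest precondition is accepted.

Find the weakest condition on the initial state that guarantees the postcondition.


Working backward. After the program, the postcondition 3*v + 6 != 3 && 3*v + lim - 7 < lim + 9 must hold; in canonical form it is 3*v != -3 && 3*v < 16.
Before v := v + 3*lim - 8: 9*lim + 3*v != 21 && 9*lim + 3*v < 40
Before z := 2*z + z - 7: 9*lim + 3*v != 21 && 9*lim + 3*v < 40
Answer: WP = 9*lim + 3*v != 21 && 9*lim + 3*v < 40


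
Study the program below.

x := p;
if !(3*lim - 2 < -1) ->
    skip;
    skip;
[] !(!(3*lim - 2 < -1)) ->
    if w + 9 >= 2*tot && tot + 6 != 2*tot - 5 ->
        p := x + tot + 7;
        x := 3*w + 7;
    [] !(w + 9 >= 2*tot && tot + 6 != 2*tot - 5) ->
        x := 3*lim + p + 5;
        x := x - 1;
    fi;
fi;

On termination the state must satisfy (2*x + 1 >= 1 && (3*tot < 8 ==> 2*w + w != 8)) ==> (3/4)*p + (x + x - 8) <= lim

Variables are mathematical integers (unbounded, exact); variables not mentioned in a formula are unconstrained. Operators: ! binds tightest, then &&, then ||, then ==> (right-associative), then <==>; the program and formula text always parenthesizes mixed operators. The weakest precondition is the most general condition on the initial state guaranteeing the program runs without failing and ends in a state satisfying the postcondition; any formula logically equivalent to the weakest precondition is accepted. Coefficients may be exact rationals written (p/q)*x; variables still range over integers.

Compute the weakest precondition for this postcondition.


Working backward. After the program, the postcondition (2*x + 1 >= 1 && (3*tot < 8 ==> 2*w + w != 8)) ==> (3/4)*p + (x + x - 8) <= lim must hold; in canonical form it is (2*x >= 0 && (3*tot < 8 ==> 3*w != 8)) ==> (3/4)*p + 2*x <= lim + 8.
Then branch requires (2*x >= 0 && (3*tot < 8 ==> 3*w != 8)) ==> (3/4)*p + 2*x <= lim + 8; else branch requires ((w >= 2*tot - 9 && tot != 11) ==> ((6*w >= -14 && (3*tot < 8 ==> 3*w != 8)) ==> (3/4)*tot + 6*w + (3/4)*x <= lim - 45/4)) && ((!(w >= 2*tot - 9 && tot != 11)) ==> ((6*lim + 2*p >= -8 && (3*tot < 8 ==> 3*w != 8)) ==> 5*lim + (11/4)*p <= 0)).
Before the if: ((!(3*lim < 1)) ==> ((2*x >= 0 && (3*tot < 8 ==> 3*w != 8)) ==> (3/4)*p + 2*x <= lim + 8)) && (3*lim < 1 ==> (((w >= 2*tot - 9 && tot != 11) ==> ((6*w >= -14 && (3*tot < 8 ==> 3*w != 8)) ==> (3/4)*tot + 6*w + (3/4)*x <= lim - 45/4)) && ((!(w >= 2*tot - 9 && tot != 11)) ==> ((6*lim + 2*p >= -8 && (3*tot < 8 ==> 3*w != 8)) ==> 5*lim + (11/4)*p <= 0))))
Before x := p: ((!(3*lim < 1)) ==> ((2*p >= 0 && (3*tot < 8 ==> 3*w != 8)) ==> (11/4)*p <= lim + 8)) && (3*lim < 1 ==> (((w >= 2*tot - 9 && tot != 11) ==> ((6*w >= -14 && (3*tot < 8 ==> 3*w != 8)) ==> (3/4)*p + (3/4)*tot + 6*w <= lim - 45/4)) && ((!(w >= 2*tot - 9 && tot != 11)) ==> ((6*lim + 2*p >= -8 && (3*tot < 8 ==> 3*w != 8)) ==> 5*lim + (11/4)*p <= 0))))
Answer: WP = ((!(3*lim < 1)) ==> ((2*p >= 0 && (3*tot < 8 ==> 3*w != 8)) ==> (11/4)*p <= lim + 8)) && (3*lim < 1 ==> (((w >= 2*tot - 9 && tot != 11) ==> ((6*w >= -14 && (3*tot < 8 ==> 3*w != 8)) ==> (3/4)*p + (3/4)*tot + 6*w <= lim - 45/4)) && ((!(w >= 2*tot - 9 && tot != 11)) ==> ((6*lim + 2*p >= -8 && (3*tot < 8 ==> 3*w != 8)) ==> 5*lim + (11/4)*p <= 0))))


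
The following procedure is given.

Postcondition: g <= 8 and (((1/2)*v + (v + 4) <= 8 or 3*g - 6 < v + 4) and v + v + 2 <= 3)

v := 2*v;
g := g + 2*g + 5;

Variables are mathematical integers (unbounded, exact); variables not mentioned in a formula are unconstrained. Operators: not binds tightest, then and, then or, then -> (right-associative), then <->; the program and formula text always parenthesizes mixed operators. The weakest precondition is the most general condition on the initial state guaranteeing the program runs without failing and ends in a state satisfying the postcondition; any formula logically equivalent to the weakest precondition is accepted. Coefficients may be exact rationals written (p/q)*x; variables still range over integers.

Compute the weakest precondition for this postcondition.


Working backward. After the program, the postcondition g <= 8 and (((1/2)*v + (v + 4) <= 8 or 3*g - 6 < v + 4) and v + v + 2 <= 3) must hold; in canonical form it is g <= 8 and ((3/2)*v <= 4 or 3*g < v + 10) and 2*v <= 1.
Before g := g + 2*g + 5: 3*g <= 3 and ((3/2)*v <= 4 or 9*g < v - 5) and 2*v <= 1
Before v := 2*v: 3*g <= 3 and (3*v <= 4 or 9*g < 2*v - 5) and 4*v <= 1
Answer: WP = 3*g <= 3 and (3*v <= 4 or 9*g < 2*v - 5) and 4*v <= 1


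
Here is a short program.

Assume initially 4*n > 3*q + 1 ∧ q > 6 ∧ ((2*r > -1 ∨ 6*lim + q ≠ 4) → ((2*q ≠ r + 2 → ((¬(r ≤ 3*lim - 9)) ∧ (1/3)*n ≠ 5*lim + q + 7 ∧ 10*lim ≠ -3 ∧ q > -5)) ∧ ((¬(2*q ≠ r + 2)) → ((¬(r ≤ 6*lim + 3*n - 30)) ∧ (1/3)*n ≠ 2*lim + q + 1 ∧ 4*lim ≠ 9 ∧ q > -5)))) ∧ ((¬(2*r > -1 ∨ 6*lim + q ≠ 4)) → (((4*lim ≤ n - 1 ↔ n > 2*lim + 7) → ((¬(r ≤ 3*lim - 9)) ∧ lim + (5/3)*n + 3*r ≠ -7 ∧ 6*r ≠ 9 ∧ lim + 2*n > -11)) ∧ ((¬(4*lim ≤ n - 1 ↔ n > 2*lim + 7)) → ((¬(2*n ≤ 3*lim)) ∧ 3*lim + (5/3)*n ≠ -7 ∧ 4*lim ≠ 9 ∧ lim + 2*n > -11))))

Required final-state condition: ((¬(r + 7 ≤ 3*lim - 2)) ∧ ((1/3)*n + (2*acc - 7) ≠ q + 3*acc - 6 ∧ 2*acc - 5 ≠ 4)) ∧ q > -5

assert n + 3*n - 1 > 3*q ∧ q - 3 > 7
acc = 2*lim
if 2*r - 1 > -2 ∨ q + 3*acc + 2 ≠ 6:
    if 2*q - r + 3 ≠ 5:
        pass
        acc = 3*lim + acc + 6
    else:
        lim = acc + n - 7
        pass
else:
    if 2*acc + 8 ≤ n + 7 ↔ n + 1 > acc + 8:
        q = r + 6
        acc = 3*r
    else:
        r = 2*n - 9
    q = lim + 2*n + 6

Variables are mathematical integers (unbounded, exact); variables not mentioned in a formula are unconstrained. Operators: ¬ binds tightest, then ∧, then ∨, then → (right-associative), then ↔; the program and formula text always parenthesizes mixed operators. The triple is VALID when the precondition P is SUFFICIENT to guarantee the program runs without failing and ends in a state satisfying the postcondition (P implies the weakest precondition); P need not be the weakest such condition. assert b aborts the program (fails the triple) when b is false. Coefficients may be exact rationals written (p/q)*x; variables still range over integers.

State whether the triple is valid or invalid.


Working backward. After the program, the postcondition ((¬(r + 7 ≤ 3*lim - 2)) ∧ ((1/3)*n + (2*acc - 7) ≠ q + 3*acc - 6 ∧ 2*acc - 5 ≠ 4)) ∧ q > -5 must hold; in canonical form it is (¬(r ≤ 3*lim - 9)) ∧ (1/3)*n ≠ acc + q + 1 ∧ 2*acc ≠ 9 ∧ q > -5.
Then branch requires (2*q ≠ r + 2 → ((¬(r ≤ 3*lim - 9)) ∧ (1/3)*n ≠ acc + 3*lim + q + 7 ∧ 2*acc + 6*lim ≠ -3 ∧ q > -5)) ∧ ((¬(2*q ≠ r + 2)) → ((¬(r ≤ 3*acc + 3*n - 30)) ∧ (1/3)*n ≠ acc + q + 1 ∧ 2*acc ≠ 9 ∧ q > -5)); else branch requires ((2*acc ≤ n - 1 ↔ n > acc + 7) → ((¬(r ≤ 3*lim - 9)) ∧ lim + (5/3)*n + 3*r ≠ -7 ∧ 6*r ≠ 9 ∧ lim + 2*n > -11)) ∧ ((¬(2*acc ≤ n - 1 ↔ n > acc + 7)) → ((¬(2*n ≤ 3*lim)) ∧ acc + lim + (5/3)*n ≠ -7 ∧ 2*acc ≠ 9 ∧ lim + 2*n > -11)).
Before the if: ((2*r > -1 ∨ 3*acc + q ≠ 4) → ((2*q ≠ r + 2 → ((¬(r ≤ 3*lim - 9)) ∧ (1/3)*n ≠ acc + 3*lim + q + 7 ∧ 2*acc + 6*lim ≠ -3 ∧ q > -5)) ∧ ((¬(2*q ≠ r + 2)) → ((¬(r ≤ 3*acc + 3*n - 30)) ∧ (1/3)*n ≠ acc + q + 1 ∧ 2*acc ≠ 9 ∧ q > -5)))) ∧ ((¬(2*r > -1 ∨ 3*acc + q ≠ 4)) → (((2*acc ≤ n - 1 ↔ n > acc + 7) → ((¬(r ≤ 3*lim - 9)) ∧ lim + (5/3)*n + 3*r ≠ -7 ∧ 6*r ≠ 9 ∧ lim + 2*n > -11)) ∧ ((¬(2*acc ≤ n - 1 ↔ n > acc + 7)) → ((¬(2*n ≤ 3*lim)) ∧ acc + lim + (5/3)*n ≠ -7 ∧ 2*acc ≠ 9 ∧ lim + 2*n > -11))))
Before acc := 2*lim: ((2*r > -1 ∨ 6*lim + q ≠ 4) → ((2*q ≠ r + 2 → ((¬(r ≤ 3*lim - 9)) ∧ (1/3)*n ≠ 5*lim + q + 7 ∧ 10*lim ≠ -3 ∧ q > -5)) ∧ ((¬(2*q ≠ r + 2)) → ((¬(r ≤ 6*lim + 3*n - 30)) ∧ (1/3)*n ≠ 2*lim + q + 1 ∧ 4*lim ≠ 9 ∧ q > -5)))) ∧ ((¬(2*r > -1 ∨ 6*lim + q ≠ 4)) → (((4*lim ≤ n - 1 ↔ n > 2*lim + 7) → ((¬(r ≤ 3*lim - 9)) ∧ lim + (5/3)*n + 3*r ≠ -7 ∧ 6*r ≠ 9 ∧ lim + 2*n > -11)) ∧ ((¬(4*lim ≤ n - 1 ↔ n > 2*lim + 7)) → ((¬(2*n ≤ 3*lim)) ∧ 3*lim + (5/3)*n ≠ -7 ∧ 4*lim ≠ 9 ∧ lim + 2*n > -11))))
Before assert n + 3*n - 1 > 3*q ∧ q - 3 > 7: 4*n > 3*q + 1 ∧ q > 10 ∧ ((2*r > -1 ∨ 6*lim + q ≠ 4) → ((2*q ≠ r + 2 → ((¬(r ≤ 3*lim - 9)) ∧ (1/3)*n ≠ 5*lim + q + 7 ∧ 10*lim ≠ -3 ∧ q > -5)) ∧ ((¬(2*q ≠ r + 2)) → ((¬(r ≤ 6*lim + 3*n - 30)) ∧ (1/3)*n ≠ 2*lim + q + 1 ∧ 4*lim ≠ 9 ∧ q > -5)))) ∧ ((¬(2*r > -1 ∨ 6*lim + q ≠ 4)) → (((4*lim ≤ n - 1 ↔ n > 2*lim + 7) → ((¬(r ≤ 3*lim - 9)) ∧ lim + (5/3)*n + 3*r ≠ -7 ∧ 6*r ≠ 9 ∧ lim + 2*n > -11)) ∧ ((¬(4*lim ≤ n - 1 ↔ n > 2*lim + 7)) → ((¬(2*n ≤ 3*lim)) ∧ 3*lim + (5/3)*n ≠ -7 ∧ 4*lim ≠ 9 ∧ lim + 2*n > -11))))
The weakest precondition is 4*n > 3*q + 1 ∧ q > 10 ∧ ((2*r > -1 ∨ 6*lim + q ≠ 4) → ((2*q ≠ r + 2 → ((¬(r ≤ 3*lim - 9)) ∧ (1/3)*n ≠ 5*lim + q + 7 ∧ 10*lim ≠ -3 ∧ q > -5)) ∧ ((¬(2*q ≠ r + 2)) → ((¬(r ≤ 6*lim + 3*n - 30)) ∧ (1/3)*n ≠ 2*lim + q + 1 ∧ 4*lim ≠ 9 ∧ q > -5)))) ∧ ((¬(2*r > -1 ∨ 6*lim + q ≠ 4)) → (((4*lim ≤ n - 1 ↔ n > 2*lim + 7) → ((¬(r ≤ 3*lim - 9)) ∧ lim + (5/3)*n + 3*r ≠ -7 ∧ 6*r ≠ 9 ∧ lim + 2*n > -11)) ∧ ((¬(4*lim ≤ n - 1 ↔ n > 2*lim + 7)) → ((¬(2*n ≤ 3*lim)) ∧ 3*lim + (5/3)*n ≠ -7 ∧ 4*lim ≠ 9 ∧ lim + 2*n > -11)))).
Check whether 4*n > 3*q + 1 ∧ q > 6 ∧ ((2*r > -1 ∨ 6*lim + q ≠ 4) → ((2*q ≠ r + 2 → ((¬(r ≤ 3*lim - 9)) ∧ (1/3)*n ≠ 5*lim + q + 7 ∧ 10*lim ≠ -3 ∧ q > -5)) ∧ ((¬(2*q ≠ r + 2)) → ((¬(r ≤ 6*lim + 3*n - 30)) ∧ (1/3)*n ≠ 2*lim + q + 1 ∧ 4*lim ≠ 9 ∧ q > -5)))) ∧ ((¬(2*r > -1 ∨ 6*lim + q ≠ 4)) → (((4*lim ≤ n - 1 ↔ n > 2*lim + 7) → ((¬(r ≤ 3*lim - 9)) ∧ lim + (5/3)*n + 3*r ≠ -7 ∧ 6*r ≠ 9 ∧ lim + 2*n > -11)) ∧ ((¬(4*lim ≤ n - 1 ↔ n > 2*lim + 7)) → ((¬(2*n ≤ 3*lim)) ∧ 3*lim + (5/3)*n ≠ -7 ∧ 4*lim ≠ 9 ∧ lim + 2*n > -11)))) implies it.
Countermodel: at the initial state lim = -24, n = 10, q = 10, r = 0, the precondition holds but the weakest precondition fails.
Answer: invalid


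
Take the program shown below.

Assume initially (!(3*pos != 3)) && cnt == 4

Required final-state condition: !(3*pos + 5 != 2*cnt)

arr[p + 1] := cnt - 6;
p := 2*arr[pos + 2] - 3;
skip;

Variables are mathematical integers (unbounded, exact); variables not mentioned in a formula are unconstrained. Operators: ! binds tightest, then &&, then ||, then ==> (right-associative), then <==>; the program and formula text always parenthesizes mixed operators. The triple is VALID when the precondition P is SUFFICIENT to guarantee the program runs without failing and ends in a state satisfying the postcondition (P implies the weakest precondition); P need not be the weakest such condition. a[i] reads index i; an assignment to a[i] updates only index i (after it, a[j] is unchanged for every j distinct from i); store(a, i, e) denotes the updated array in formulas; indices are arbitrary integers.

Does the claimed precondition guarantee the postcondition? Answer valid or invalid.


Working backward. After the program, the postcondition !(3*pos + 5 != 2*cnt) must hold; in canonical form it is !(3*pos != 2*cnt - 5).
Before skip: !(3*pos != 2*cnt - 5)
Before p := 2*arr[pos + 2] - 3: !(3*pos != 2*cnt - 5)
Before arr[p + 1] := cnt - 6: !(3*pos != 2*cnt - 5)
The weakest precondition is !(3*pos != 2*cnt - 5).
Check whether (!(3*pos != 3)) && cnt == 4 implies it.
Every state satisfying the precondition satisfies the weakest precondition: the implication holds.
Answer: valid


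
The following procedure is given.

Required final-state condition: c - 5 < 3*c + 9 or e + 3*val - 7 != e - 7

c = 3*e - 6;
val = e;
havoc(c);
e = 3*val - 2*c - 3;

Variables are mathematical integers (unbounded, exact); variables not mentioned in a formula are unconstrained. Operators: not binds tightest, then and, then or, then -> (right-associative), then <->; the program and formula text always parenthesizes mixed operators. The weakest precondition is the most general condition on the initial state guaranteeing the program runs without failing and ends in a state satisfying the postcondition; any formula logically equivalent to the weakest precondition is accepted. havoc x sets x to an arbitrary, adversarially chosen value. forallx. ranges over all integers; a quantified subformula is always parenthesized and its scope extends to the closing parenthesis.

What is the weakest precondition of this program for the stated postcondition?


Working backward. After the program, the postcondition c - 5 < 3*c + 9 or e + 3*val - 7 != e - 7 must hold; in canonical form it is 2*c > -14 or 3*val != 0.
Before e := 3*val - 2*c - 3: 2*c > -14 or 3*val != 0
Before havoc c: forall c_1. (2*c_1 > -14 or 3*val != 0)
Before val := e: forall c_1. (2*c_1 > -14 or 3*e != 0)
Before c := 3*e - 6: forall c_1. (2*c_1 > -14 or 3*e != 0)
Answer: WP = forall c_1. (2*c_1 > -14 or 3*e != 0)


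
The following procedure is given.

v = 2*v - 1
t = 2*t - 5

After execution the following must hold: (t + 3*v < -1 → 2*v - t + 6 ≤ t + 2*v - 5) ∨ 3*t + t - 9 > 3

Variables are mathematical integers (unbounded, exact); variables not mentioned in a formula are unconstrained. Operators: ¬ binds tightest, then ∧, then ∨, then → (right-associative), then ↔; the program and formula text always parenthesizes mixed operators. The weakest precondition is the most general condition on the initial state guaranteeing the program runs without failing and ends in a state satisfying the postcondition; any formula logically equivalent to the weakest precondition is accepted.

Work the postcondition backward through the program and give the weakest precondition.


Working backward. After the program, the postcondition (t + 3*v < -1 → 2*v - t + 6 ≤ t + 2*v - 5) ∨ 3*t + t - 9 > 3 must hold; in canonical form it is (t + 3*v < -1 → 2*t ≥ 11) ∨ 4*t > 12.
Before t := 2*t - 5: (2*t + 3*v < 4 → 4*t ≥ 21) ∨ 8*t > 32
Before v := 2*v - 1: (2*t + 6*v < 7 → 4*t ≥ 21) ∨ 8*t > 32
Answer: WP = (2*t + 6*v < 7 → 4*t ≥ 21) ∨ 8*t > 32


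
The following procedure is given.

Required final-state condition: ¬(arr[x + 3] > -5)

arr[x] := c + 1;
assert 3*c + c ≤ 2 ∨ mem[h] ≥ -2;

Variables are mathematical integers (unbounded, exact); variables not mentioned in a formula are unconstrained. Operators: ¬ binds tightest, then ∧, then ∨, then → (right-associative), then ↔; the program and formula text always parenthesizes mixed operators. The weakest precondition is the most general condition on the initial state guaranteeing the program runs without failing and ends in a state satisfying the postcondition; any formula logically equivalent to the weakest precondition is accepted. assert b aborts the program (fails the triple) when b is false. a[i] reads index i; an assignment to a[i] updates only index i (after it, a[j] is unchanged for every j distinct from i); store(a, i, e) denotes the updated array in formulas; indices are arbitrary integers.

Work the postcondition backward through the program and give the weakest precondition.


Working backward. After the program, ¬(arr[x + 3] > -5) must hold.
Before assert 3*c + c ≤ 2 ∨ mem[h] ≥ -2: (4*c ≤ 2 ∨ mem[h] ≥ -2) ∧ (¬(arr[x + 3] > -5))
Before arr[x] := c + 1: (4*c ≤ 2 ∨ mem[h] ≥ -2) ∧ (¬(store(arr, x, c + 1)[x + 3] > -5))
Answer: WP = (4*c ≤ 2 ∨ mem[h] ≥ -2) ∧ (¬(store(arr, x, c + 1)[x + 3] > -5))


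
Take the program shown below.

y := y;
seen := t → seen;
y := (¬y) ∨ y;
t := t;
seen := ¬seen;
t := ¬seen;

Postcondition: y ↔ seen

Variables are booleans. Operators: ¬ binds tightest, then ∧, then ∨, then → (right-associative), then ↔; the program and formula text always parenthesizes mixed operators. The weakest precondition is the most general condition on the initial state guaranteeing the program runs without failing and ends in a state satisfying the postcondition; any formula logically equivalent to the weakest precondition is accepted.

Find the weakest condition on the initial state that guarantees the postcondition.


Working backward. After the program, y ↔ seen must hold.
Before t := ¬seen: y ↔ seen
Before seen := ¬seen: y ↔ (¬seen)
Before t := t: y ↔ (¬seen)
Before y := (¬y) ∨ y: ¬seen
Before seen := t → seen: ¬(t → seen)
Before y := y: ¬(t → seen)
Answer: WP = ¬(t → seen)


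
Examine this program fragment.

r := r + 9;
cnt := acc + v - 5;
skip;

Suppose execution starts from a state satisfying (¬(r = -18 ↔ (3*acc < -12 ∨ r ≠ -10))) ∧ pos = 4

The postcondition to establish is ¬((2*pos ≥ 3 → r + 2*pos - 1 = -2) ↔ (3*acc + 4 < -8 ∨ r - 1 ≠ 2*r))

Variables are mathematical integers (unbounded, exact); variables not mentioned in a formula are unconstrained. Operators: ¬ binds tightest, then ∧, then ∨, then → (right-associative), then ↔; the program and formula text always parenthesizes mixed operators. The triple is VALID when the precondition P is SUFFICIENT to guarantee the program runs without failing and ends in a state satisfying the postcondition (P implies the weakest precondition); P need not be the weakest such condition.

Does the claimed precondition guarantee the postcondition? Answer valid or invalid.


Working backward. After the program, the postcondition ¬((2*pos ≥ 3 → r + 2*pos - 1 = -2) ↔ (3*acc + 4 < -8 ∨ r - 1 ≠ 2*r)) must hold; in canonical form it is ¬((2*pos ≥ 3 → 2*pos + r = -1) ↔ (3*acc < -12 ∨ r ≠ -1)).
Before skip: ¬((2*pos ≥ 3 → 2*pos + r = -1) ↔ (3*acc < -12 ∨ r ≠ -1))
Before cnt := acc + v - 5: ¬((2*pos ≥ 3 → 2*pos + r = -1) ↔ (3*acc < -12 ∨ r ≠ -1))
Before r := r + 9: ¬((2*pos ≥ 3 → 2*pos + r = -10) ↔ (3*acc < -12 ∨ r ≠ -10))
The weakest precondition is ¬((2*pos ≥ 3 → 2*pos + r = -10) ↔ (3*acc < -12 ∨ r ≠ -10)).
Check whether (¬(r = -18 ↔ (3*acc < -12 ∨ r ≠ -10))) ∧ pos = 4 implies it.
Every state satisfying the precondition satisfies the weakest precondition: the implication holds.
Answer: valid


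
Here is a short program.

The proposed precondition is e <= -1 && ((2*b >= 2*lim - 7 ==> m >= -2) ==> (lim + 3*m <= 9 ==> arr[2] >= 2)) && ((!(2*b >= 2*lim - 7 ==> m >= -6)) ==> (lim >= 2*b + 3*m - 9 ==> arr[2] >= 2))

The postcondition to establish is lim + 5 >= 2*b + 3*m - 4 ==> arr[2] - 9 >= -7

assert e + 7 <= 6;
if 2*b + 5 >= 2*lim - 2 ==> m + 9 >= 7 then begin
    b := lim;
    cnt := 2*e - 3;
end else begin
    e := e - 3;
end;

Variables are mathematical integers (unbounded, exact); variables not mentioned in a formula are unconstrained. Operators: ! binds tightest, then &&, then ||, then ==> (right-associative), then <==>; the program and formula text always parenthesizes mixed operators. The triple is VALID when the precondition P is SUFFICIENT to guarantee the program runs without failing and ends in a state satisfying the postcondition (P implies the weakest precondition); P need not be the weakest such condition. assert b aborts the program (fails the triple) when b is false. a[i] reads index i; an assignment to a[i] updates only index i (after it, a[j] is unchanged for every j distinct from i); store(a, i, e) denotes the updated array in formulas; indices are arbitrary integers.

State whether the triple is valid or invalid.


Working backward. After the program, the postcondition lim + 5 >= 2*b + 3*m - 4 ==> arr[2] - 9 >= -7 must hold; in canonical form it is lim >= 2*b + 3*m - 9 ==> arr[2] >= 2.
Then branch requires lim + 3*m <= 9 ==> arr[2] >= 2; else branch requires lim >= 2*b + 3*m - 9 ==> arr[2] >= 2.
Before the if: ((2*b >= 2*lim - 7 ==> m >= -2) ==> (lim + 3*m <= 9 ==> arr[2] >= 2)) && ((!(2*b >= 2*lim - 7 ==> m >= -2)) ==> (lim >= 2*b + 3*m - 9 ==> arr[2] >= 2))
Before assert e + 7 <= 6: e <= -1 && ((2*b >= 2*lim - 7 ==> m >= -2) ==> (lim + 3*m <= 9 ==> arr[2] >= 2)) && ((!(2*b >= 2*lim - 7 ==> m >= -2)) ==> (lim >= 2*b + 3*m - 9 ==> arr[2] >= 2))
The weakest precondition is e <= -1 && ((2*b >= 2*lim - 7 ==> m >= -2) ==> (lim + 3*m <= 9 ==> arr[2] >= 2)) && ((!(2*b >= 2*lim - 7 ==> m >= -2)) ==> (lim >= 2*b + 3*m - 9 ==> arr[2] >= 2)).
Check whether e <= -1 && ((2*b >= 2*lim - 7 ==> m >= -2) ==> (lim + 3*m <= 9 ==> arr[2] >= 2)) && ((!(2*b >= 2*lim - 7 ==> m >= -6)) ==> (lim >= 2*b + 3*m - 9 ==> arr[2] >= 2)) implies it.
Countermodel: at the initial state arr = {[2] = 1, elsewhere 1}, b = 0, e = -1, lim = 0, m = -3, the precondition holds but the weakest precondition fails.
Answer: invalid


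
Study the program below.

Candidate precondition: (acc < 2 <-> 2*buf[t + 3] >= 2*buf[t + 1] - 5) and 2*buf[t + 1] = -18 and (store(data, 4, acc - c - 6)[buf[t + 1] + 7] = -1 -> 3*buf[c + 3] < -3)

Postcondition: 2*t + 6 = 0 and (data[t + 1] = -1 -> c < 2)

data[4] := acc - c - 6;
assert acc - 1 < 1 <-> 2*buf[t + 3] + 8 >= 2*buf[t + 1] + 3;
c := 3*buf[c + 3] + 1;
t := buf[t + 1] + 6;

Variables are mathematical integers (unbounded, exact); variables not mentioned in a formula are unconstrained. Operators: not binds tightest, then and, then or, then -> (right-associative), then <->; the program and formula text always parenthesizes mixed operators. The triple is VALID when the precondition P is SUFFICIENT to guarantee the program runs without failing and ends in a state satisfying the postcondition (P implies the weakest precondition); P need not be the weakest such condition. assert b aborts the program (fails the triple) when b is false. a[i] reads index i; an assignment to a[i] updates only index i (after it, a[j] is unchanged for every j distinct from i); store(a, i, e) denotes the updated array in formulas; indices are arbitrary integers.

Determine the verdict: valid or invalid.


Working backward. After the program, the postcondition 2*t + 6 = 0 and (data[t + 1] = -1 -> c < 2) must hold; in canonical form it is 2*t = -6 and (data[t + 1] = -1 -> c < 2).
Before t := buf[t + 1] + 6: 2*buf[t + 1] = -18 and (data[buf[t + 1] + 7] = -1 -> c < 2)
Before c := 3*buf[c + 3] + 1: 2*buf[t + 1] = -18 and (data[buf[t + 1] + 7] = -1 -> 3*buf[c + 3] < 1)
Before assert acc - 1 < 1 <-> 2*buf[t + 3] + 8 >= 2*buf[t + 1] + 3: (acc < 2 <-> 2*buf[t + 3] >= 2*buf[t + 1] - 5) and 2*buf[t + 1] = -18 and (data[buf[t + 1] + 7] = -1 -> 3*buf[c + 3] < 1)
Before data[4] := acc - c - 6: (acc < 2 <-> 2*buf[t + 3] >= 2*buf[t + 1] - 5) and 2*buf[t + 1] = -18 and (store(data, 4, acc - c - 6)[buf[t + 1] + 7] = -1 -> 3*buf[c + 3] < 1)
The weakest precondition is (acc < 2 <-> 2*buf[t + 3] >= 2*buf[t + 1] - 5) and 2*buf[t + 1] = -18 and (store(data, 4, acc - c - 6)[buf[t + 1] + 7] = -1 -> 3*buf[c + 3] < 1).
Check whether (acc < 2 <-> 2*buf[t + 3] >= 2*buf[t + 1] - 5) and 2*buf[t + 1] = -18 and (store(data, 4, acc - c - 6)[buf[t + 1] + 7] = -1 -> 3*buf[c + 3] < -3) implies it.
Every state satisfying the precondition satisfies the weakest precondition: the implication holds.
Answer: valid


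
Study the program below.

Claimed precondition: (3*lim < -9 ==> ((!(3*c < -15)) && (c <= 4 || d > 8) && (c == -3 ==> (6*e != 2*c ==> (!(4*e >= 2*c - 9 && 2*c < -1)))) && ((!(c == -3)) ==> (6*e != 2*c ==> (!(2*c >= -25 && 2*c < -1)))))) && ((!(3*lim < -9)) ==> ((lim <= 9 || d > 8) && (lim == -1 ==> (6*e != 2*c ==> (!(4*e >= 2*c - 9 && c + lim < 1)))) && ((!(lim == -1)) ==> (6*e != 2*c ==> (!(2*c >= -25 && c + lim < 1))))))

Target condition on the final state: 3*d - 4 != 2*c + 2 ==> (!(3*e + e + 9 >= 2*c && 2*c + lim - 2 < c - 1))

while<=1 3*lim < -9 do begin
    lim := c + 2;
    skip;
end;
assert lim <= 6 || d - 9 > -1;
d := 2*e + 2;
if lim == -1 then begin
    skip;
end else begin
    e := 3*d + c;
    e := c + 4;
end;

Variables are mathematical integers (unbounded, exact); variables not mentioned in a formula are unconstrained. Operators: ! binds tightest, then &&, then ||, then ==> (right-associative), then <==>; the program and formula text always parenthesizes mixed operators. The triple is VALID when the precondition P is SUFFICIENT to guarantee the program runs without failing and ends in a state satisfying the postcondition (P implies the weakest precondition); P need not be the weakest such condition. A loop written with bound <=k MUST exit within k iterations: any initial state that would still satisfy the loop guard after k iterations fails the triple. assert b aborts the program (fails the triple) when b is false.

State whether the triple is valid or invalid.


Working backward. After the program, the postcondition 3*d - 4 != 2*c + 2 ==> (!(3*e + e + 9 >= 2*c && 2*c + lim - 2 < c - 1)) must hold; in canonical form it is 3*d != 2*c + 6 ==> (!(4*e >= 2*c - 9 && c + lim < 1)).
Then branch requires 3*d != 2*c + 6 ==> (!(4*e >= 2*c - 9 && c + lim < 1)); else branch requires 3*d != 2*c + 6 ==> (!(2*c >= -25 && c + lim < 1)).
Before the if: (lim == -1 ==> (3*d != 2*c + 6 ==> (!(4*e >= 2*c - 9 && c + lim < 1)))) && ((!(lim == -1)) ==> (3*d != 2*c + 6 ==> (!(2*c >= -25 && c + lim < 1))))
Before d := 2*e + 2: (lim == -1 ==> (6*e != 2*c ==> (!(4*e >= 2*c - 9 && c + lim < 1)))) && ((!(lim == -1)) ==> (6*e != 2*c ==> (!(2*c >= -25 && c + lim < 1))))
Before assert lim <= 6 || d - 9 > -1: (lim <= 6 || d > 8) && (lim == -1 ==> (6*e != 2*c ==> (!(4*e >= 2*c - 9 && c + lim < 1)))) && ((!(lim == -1)) ==> (6*e != 2*c ==> (!(2*c >= -25 && c + lim < 1))))
Before the loop (bound <=1), unroll the exhaustion recursion (WP_0 = exit-now case; WP_j = one more guarded iteration, up to j = 1):
  WP_0: (!(3*lim < -9)) && (lim <= 6 || d > 8) && (lim == -1 ==> (6*e != 2*c ==> (!(4*e >= 2*c - 9 && c + lim < 1)))) && ((!(lim == -1)) ==> (6*e != 2*c ==> (!(2*c >= -25 && c + lim < 1))))
  WP_1: (3*lim < -9 ==> ((!(3*c < -15)) && (c <= 4 || d > 8) && (c == -3 ==> (6*e != 2*c ==> (!(4*e >= 2*c - 9 && 2*c < -1)))) && ((!(c == -3)) ==> (6*e != 2*c ==> (!(2*c >= -25 && 2*c < -1)))))) && ((!(3*lim < -9)) ==> ((lim <= 6 || d > 8) && (lim == -1 ==> (6*e != 2*c ==> (!(4*e >= 2*c - 9 && c + lim < 1)))) && ((!(lim == -1)) ==> (6*e != 2*c ==> (!(2*c >= -25 && c + lim < 1))))))
So before the loop: (3*lim < -9 ==> ((!(3*c < -15)) && (c <= 4 || d > 8) && (c == -3 ==> (6*e != 2*c ==> (!(4*e >= 2*c - 9 && 2*c < -1)))) && ((!(c == -3)) ==> (6*e != 2*c ==> (!(2*c >= -25 && 2*c < -1)))))) && ((!(3*lim < -9)) ==> ((lim <= 6 || d > 8) && (lim == -1 ==> (6*e != 2*c ==> (!(4*e >= 2*c - 9 && c + lim < 1)))) && ((!(lim == -1)) ==> (6*e != 2*c ==> (!(2*c >= -25 && c + lim < 1))))))
The weakest precondition is (3*lim < -9 ==> ((!(3*c < -15)) && (c <= 4 || d > 8) && (c == -3 ==> (6*e != 2*c ==> (!(4*e >= 2*c - 9 && 2*c < -1)))) && ((!(c == -3)) ==> (6*e != 2*c ==> (!(2*c >= -25 && 2*c < -1)))))) && ((!(3*lim < -9)) ==> ((lim <= 6 || d > 8) && (lim == -1 ==> (6*e != 2*c ==> (!(4*e >= 2*c - 9 && c + lim < 1)))) && ((!(lim == -1)) ==> (6*e != 2*c ==> (!(2*c >= -25 && c + lim < 1)))))).
Check whether (3*lim < -9 ==> ((!(3*c < -15)) && (c <= 4 || d > 8) && (c == -3 ==> (6*e != 2*c ==> (!(4*e >= 2*c - 9 && 2*c < -1)))) && ((!(c == -3)) ==> (6*e != 2*c ==> (!(2*c >= -25 && 2*c < -1)))))) && ((!(3*lim < -9)) ==> ((lim <= 9 || d > 8) && (lim == -1 ==> (6*e != 2*c ==> (!(4*e >= 2*c - 9 && c + lim < 1)))) && ((!(lim == -1)) ==> (6*e != 2*c ==> (!(2*c >= -25 && c + lim < 1)))))) implies it.
Countermodel: at the initial state c = -13, d = 8, e = -4, lim = 7, the precondition holds but the weakest precondition fails.
Answer: invalid


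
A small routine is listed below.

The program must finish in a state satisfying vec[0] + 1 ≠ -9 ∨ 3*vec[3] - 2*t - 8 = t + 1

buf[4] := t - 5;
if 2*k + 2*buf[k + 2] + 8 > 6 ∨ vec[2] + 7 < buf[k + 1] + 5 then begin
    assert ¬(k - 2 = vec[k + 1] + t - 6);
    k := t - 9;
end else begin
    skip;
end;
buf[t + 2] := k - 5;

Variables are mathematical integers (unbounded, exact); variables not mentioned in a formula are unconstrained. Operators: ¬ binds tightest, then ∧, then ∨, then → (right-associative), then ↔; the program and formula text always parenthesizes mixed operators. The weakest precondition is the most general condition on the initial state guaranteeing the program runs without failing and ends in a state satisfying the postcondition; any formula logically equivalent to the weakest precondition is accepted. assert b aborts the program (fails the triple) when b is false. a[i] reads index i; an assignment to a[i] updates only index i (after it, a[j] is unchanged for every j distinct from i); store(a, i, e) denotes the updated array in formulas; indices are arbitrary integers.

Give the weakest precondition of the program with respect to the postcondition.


Working backward. After the program, the postcondition vec[0] + 1 ≠ -9 ∨ 3*vec[3] - 2*t - 8 = t + 1 must hold; in canonical form it is vec[0] ≠ -10 ∨ 3*vec[3] = 3*t + 9.
Before buf[t + 2] := k - 5: vec[0] ≠ -10 ∨ 3*vec[3] = 3*t + 9
Then branch requires (¬(k = vec[k + 1] + t - 4)) ∧ (vec[0] ≠ -10 ∨ 3*vec[3] = 3*t + 9); else branch requires vec[0] ≠ -10 ∨ 3*vec[3] = 3*t + 9.
Before the if: ((2*buf[k + 2] + 2*k > -2 ∨ vec[2] < buf[k + 1] - 2) → ((¬(k = vec[k + 1] + t - 4)) ∧ (vec[0] ≠ -10 ∨ 3*vec[3] = 3*t + 9))) ∧ ((¬(2*buf[k + 2] + 2*k > -2 ∨ vec[2] < buf[k + 1] - 2)) → (vec[0] ≠ -10 ∨ 3*vec[3] = 3*t + 9))
Before buf[4] := t - 5: ((2*store(buf, 4, t - 5)[k + 2] + 2*k > -2 ∨ vec[2] < store(buf, 4, t - 5)[k + 1] - 2) → ((¬(k = vec[k + 1] + t - 4)) ∧ (vec[0] ≠ -10 ∨ 3*vec[3] = 3*t + 9))) ∧ ((¬(2*store(buf, 4, t - 5)[k + 2] + 2*k > -2 ∨ vec[2] < store(buf, 4, t - 5)[k + 1] - 2)) → (vec[0] ≠ -10 ∨ 3*vec[3] = 3*t + 9))
Answer: WP = ((2*store(buf, 4, t - 5)[k + 2] + 2*k > -2 ∨ vec[2] < store(buf, 4, t - 5)[k + 1] - 2) → ((¬(k = vec[k + 1] + t - 4)) ∧ (vec[0] ≠ -10 ∨ 3*vec[3] = 3*t + 9))) ∧ ((¬(2*store(buf, 4, t - 5)[k + 2] + 2*k > -2 ∨ vec[2] < store(buf, 4, t - 5)[k + 1] - 2)) → (vec[0] ≠ -10 ∨ 3*vec[3] = 3*t + 9))


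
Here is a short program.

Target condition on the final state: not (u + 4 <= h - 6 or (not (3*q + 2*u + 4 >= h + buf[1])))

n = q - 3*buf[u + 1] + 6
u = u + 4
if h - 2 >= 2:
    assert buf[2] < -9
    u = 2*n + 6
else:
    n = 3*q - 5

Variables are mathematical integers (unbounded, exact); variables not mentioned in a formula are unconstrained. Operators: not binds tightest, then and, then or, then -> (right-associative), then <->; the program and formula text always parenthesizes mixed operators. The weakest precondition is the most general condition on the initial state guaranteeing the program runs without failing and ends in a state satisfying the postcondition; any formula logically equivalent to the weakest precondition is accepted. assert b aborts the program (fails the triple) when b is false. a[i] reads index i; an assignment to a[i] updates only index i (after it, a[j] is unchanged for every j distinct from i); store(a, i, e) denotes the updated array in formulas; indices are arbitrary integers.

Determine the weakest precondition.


Working backward. After the program, the postcondition not (u + 4 <= h - 6 or (not (3*q + 2*u + 4 >= h + buf[1]))) must hold; in canonical form it is not (u <= h - 10 or (not (3*q + 2*u >= buf[1] + h - 4))).
Then branch requires buf[2] < -9 and (not (2*n <= h - 16 or (not (4*n + 3*q >= buf[1] + h - 16)))); else branch requires not (u <= h - 10 or (not (3*q + 2*u >= buf[1] + h - 4))).
Before the if: (h >= 4 -> (buf[2] < -9 and (not (2*n <= h - 16 or (not (4*n + 3*q >= buf[1] + h - 16)))))) and ((not (h >= 4)) -> (not (u <= h - 10 or (not (3*q + 2*u >= buf[1] + h - 4)))))
Before u := u + 4: (h >= 4 -> (buf[2] < -9 and (not (2*n <= h - 16 or (not (4*n + 3*q >= buf[1] + h - 16)))))) and ((not (h >= 4)) -> (not (u <= h - 14 or (not (3*q + 2*u >= buf[1] + h - 12)))))
Before n := q - 3*buf[u + 1] + 6: (h >= 4 -> (buf[2] < -9 and (not (2*q <= 6*buf[u + 1] + h - 28 or (not (7*q >= 12*buf[u + 1] + buf[1] + h - 40)))))) and ((not (h >= 4)) -> (not (u <= h - 14 or (not (3*q + 2*u >= buf[1] + h - 12)))))
Answer: WP = (h >= 4 -> (buf[2] < -9 and (not (2*q <= 6*buf[u + 1] + h - 28 or (not (7*q >= 12*buf[u + 1] + buf[1] + h - 40)))))) and ((not (h >= 4)) -> (not (u <= h - 14 or (not (3*q + 2*u >= buf[1] + h - 12)))))
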